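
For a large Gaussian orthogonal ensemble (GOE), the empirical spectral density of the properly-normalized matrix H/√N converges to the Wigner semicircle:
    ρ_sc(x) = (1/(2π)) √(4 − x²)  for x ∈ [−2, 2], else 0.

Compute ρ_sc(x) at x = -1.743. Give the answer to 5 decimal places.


ρ_sc(x) = (1/(2π)) √(4 − x²). With x = -1.743:
  4 − x² = 4 − (-1.743)² = 4 − 3.038049 = 0.961951.
  √(4 − x²) = 0.980791.
  1/(2π) = 0.159155.
  ρ_sc(-1.743) = 0.159155 · 0.980791 = 0.156098.

Rounded to 5 decimal places: ρ_sc(-1.743) ≈ 0.15610.


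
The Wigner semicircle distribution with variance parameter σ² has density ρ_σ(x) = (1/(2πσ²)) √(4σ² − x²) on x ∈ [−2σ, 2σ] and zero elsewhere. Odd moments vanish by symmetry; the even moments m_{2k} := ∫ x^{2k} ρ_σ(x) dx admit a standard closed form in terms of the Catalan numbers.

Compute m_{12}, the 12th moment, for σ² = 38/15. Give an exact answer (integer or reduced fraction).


By the scaled semicircle moment identity, m_{2k} = σ^{2k} · C_k with k = 6.
C_6 = (1/(k+1)) · C(2k, k) = (1/7) · C(12, 6) = (1/7) · 924 = 132.
σ^{2k} = (σ²)^k = (38/15)^6 = 3010936384/11390625.

Therefore m_{12} = σ^{12} · C_6 = (3010936384/11390625) · 132 = 132481200896/3796875.


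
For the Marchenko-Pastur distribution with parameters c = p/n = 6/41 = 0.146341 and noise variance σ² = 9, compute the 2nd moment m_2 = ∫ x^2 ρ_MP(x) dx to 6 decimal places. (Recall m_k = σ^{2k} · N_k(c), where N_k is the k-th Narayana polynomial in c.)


E[X²] = σ⁴ (1 + c) (second MP moment). With σ² = 9 (so σ⁴ = 81) and c = 6/41 = 0.146341: E[X²] = 81 · (1 + 0.146341) = 81 · 1.146341.

So E[X^2] = 92.853659.


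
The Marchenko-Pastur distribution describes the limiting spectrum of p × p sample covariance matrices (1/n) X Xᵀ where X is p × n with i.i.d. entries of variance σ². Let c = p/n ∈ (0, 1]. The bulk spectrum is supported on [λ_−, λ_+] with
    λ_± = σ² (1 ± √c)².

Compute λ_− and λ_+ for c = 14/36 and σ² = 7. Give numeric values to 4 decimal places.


c = 14/36 = 0.388889; √c = 0.623610.
λ_− = σ² (1 − √c)² = 7 · (1 − 0.623610)² = 7 · (0.376390)² = 0.991688.
λ_+ = σ² (1 + √c)² = 7 · (1 + 0.623610)² = 7 · (1.623610)² = 18.452756.

Rounded to 4 decimal places: λ_− ≈ 0.9917, λ_+ ≈ 18.4528.


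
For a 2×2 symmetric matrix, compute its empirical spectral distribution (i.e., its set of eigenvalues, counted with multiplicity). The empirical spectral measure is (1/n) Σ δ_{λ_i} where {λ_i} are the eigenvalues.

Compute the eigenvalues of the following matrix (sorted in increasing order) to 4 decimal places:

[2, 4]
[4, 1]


Since M is real symmetric, both eigenvalues are real; they are the roots of det(λI − M) = λ² − (tr M) λ + det M.
tr M = 2 + 1 = 3.
det M = 2·1 − 4² = 2 − 16 = -14.
Characteristic polynomial: λ² − 3λ − 14 = 0.
Discriminant Δ = (tr M)² − 4·det M = 9 − (-56) = 65; √Δ = 8.062258.
λ = (tr M ± √Δ)/2 = (3 ± 8.062258)/2, giving (tr M − √Δ)/2 = -2.5311 and (tr M + √Δ)/2 = 5.5311.

Eigenvalues sorted in increasing order: [-2.5311, 5.5311].


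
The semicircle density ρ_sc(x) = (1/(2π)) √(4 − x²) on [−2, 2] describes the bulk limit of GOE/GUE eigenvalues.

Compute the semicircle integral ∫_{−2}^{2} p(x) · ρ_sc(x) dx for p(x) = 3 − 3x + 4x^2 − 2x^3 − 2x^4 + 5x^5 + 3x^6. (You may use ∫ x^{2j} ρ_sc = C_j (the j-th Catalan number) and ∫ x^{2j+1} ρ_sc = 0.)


Write p(x) = Σ a_i x^i, split into monomials and integrate each against ρ_sc separately.
Using ∫ x^{2j} ρ_sc = C_j = (1/(j+1)) C(2j, j) (Catalan numbers) and ∫ x^{2j+1} ρ_sc = 0 (odd monomials vanish by symmetry):
  i = 0 (even): a_0 · C_{0} = 3 · 1 = 3
  i = 1 (odd): ∫ x^1 ρ_sc = 0 (vanishes)
  i = 2 (even): a_2 · C_{1} = 4 · 1 = 4
  i = 3 (odd): ∫ x^3 ρ_sc = 0 (vanishes)
  i = 4 (even): a_4 · C_{2} = -2 · 2 = -4
  i = 5 (odd): ∫ x^5 ρ_sc = 0 (vanishes)
  i = 6 (even): a_6 · C_{3} = 3 · 5 = 15

Summing the contributions: ∫_{−2}^{2} p(x) ρ_sc(x) dx = 3 + 4 + (-4) + 15 = 18.


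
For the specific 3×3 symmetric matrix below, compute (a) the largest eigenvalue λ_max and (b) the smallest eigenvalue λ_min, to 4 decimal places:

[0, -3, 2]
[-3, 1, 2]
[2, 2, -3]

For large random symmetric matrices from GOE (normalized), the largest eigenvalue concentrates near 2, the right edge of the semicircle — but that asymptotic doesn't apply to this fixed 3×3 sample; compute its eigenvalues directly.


Since M is real symmetric, all three eigenvalues are real; they are the roots of det(λI − M) = λ³ − (tr M) λ² + s λ − det M, where s is the sum of the principal 2×2 minors.
tr M = 0 + 1 + (-3) = -2.
s = (0·1 − (-3)²) + (0·(-3) − 2²) + (1·(-3) − 2²) = -9 + (-4) + (-7) = -20.
det M (expand along row 1) = 0·(-7) − (-3)·5 + 2·(-8) = -1.
Characteristic polynomial: λ³ + 2λ² − 20λ + 1 = 0.
Substitute λ = y + (tr M)/3 = y − 0.666667 to remove the quadratic term: y³ + p·y + q = 0 with p = s − (tr M)²/3 = -21.333333 and q = −2(tr M)³/27 + (tr M)·s/3 − det M = 14.925926.
Three real roots ⇒ use the trigonometric (Viète) form: r = 2√(−p/3) = 5.333333, φ = arccos(3q/(p·r)) = arccos(-0.393555) = 1.975291 rad.
y_k = r·cos(φ/3 − 2πk/3) for k = 0, 1, 2 gives y = 4.218419, 0.716926, -4.935345.
λ_k = y_k − 0.666667 gives λ = 3.5518, 0.0503, -5.6020 (check: the sum is -2.0000 = tr M).

Hence λ_max = 3.5518 and λ_min = -5.6020.


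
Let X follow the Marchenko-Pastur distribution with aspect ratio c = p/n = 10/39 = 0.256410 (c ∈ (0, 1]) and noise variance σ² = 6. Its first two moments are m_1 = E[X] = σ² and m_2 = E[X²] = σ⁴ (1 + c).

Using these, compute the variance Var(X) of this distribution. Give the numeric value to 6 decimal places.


m_1 = E[X] = σ² = 6, so m_1² = 36.
m_2 = E[X²] = σ⁴ (1 + c) = 36 · (1 + 0.256410) = 36 · 1.256410 = 45.230769.
(Note m_2 − m_1² simplifies to c · σ⁴ = 0.256410 · 36.)

Var(X) = m_2 − m_1² = 45.230769 − 36 = 9.230769.


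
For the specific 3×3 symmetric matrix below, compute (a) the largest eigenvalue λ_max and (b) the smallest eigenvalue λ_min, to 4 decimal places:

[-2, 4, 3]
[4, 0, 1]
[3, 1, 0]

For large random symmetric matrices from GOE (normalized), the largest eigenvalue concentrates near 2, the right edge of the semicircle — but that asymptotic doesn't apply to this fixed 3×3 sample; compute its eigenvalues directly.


Since M is real symmetric, all three eigenvalues are real; they are the roots of det(λI − M) = λ³ − (tr M) λ² + s λ − det M, where s is the sum of the principal 2×2 minors.
tr M = -2 + 0 + 0 = -2.
s = ((-2)·0 − 4²) + ((-2)·0 − 3²) + (0·0 − 1²) = -16 + (-9) + (-1) = -26.
det M (expand along row 1) = (-2)·(-1) − 4·(-3) + 3·4 = 26.
Characteristic polynomial: λ³ + 2λ² − 26λ − 26 = 0.
Substitute λ = y + (tr M)/3 = y − 0.666667 to remove the quadratic term: y³ + p·y + q = 0 with p = s − (tr M)²/3 = -27.333333 and q = −2(tr M)³/27 + (tr M)·s/3 − det M = -8.074074.
Three real roots ⇒ use the trigonometric (Viète) form: r = 2√(−p/3) = 6.036923, φ = arccos(3q/(p·r)) = arccos(0.146793) = 1.423471 rad.
y_k = r·cos(φ/3 − 2πk/3) for k = 0, 1, 2 gives y = 5.369999, -0.296345, -5.073654.
λ_k = y_k − 0.666667 gives λ = 4.7033, -0.9630, -5.7403 (check: the sum is -2.0000 = tr M).

Hence λ_max = 4.7033 and λ_min = -5.7403.


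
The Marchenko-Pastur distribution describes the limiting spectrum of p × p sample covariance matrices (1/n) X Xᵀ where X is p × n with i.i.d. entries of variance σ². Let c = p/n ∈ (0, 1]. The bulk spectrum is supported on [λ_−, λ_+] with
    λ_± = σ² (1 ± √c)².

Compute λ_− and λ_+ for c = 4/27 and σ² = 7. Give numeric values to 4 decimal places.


c = 4/27 = 0.148148; √c = 0.384900.
λ_− = σ² (1 − √c)² = 7 · (1 − 0.384900)² = 7 · (0.615100)² = 2.648435.
λ_+ = σ² (1 + √c)² = 7 · (1 + 0.384900)² = 7 · (1.384900)² = 13.425640.

Rounded to 4 decimal places: λ_− ≈ 2.6484, λ_+ ≈ 13.4256.


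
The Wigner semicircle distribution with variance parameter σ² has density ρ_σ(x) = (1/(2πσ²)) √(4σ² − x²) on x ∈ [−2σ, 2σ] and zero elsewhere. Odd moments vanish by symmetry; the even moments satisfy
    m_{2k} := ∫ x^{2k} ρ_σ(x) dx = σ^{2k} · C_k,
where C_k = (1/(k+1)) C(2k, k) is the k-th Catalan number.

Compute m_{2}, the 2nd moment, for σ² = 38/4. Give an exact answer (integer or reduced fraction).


By the scaled semicircle moment identity, m_{2k} = σ^{2k} · C_k with k = 1.
C_1 = (1/(k+1)) · C(2k, k) = (1/2) · C(2, 1) = (1/2) · 2 = 1.
σ^{2k} = (σ²)^k = (38/4)^1 = 19/2.

Therefore m_{2} = σ^{2} · C_1 = (19/2) · 1 = 19/2.


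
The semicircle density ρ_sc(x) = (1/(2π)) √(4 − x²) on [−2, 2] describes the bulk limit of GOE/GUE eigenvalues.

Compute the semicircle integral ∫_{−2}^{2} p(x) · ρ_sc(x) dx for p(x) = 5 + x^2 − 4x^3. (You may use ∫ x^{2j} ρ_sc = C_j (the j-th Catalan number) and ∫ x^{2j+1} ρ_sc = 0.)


Write p(x) = Σ a_i x^i, split into monomials and integrate each against ρ_sc separately.
Using ∫ x^{2j} ρ_sc = C_j = (1/(j+1)) C(2j, j) (Catalan numbers) and ∫ x^{2j+1} ρ_sc = 0 (odd monomials vanish by symmetry):
  i = 0 (even): a_0 · C_{0} = 5 · 1 = 5
  i = 2 (even): a_2 · C_{1} = 1 · 1 = 1
  i = 3 (odd): ∫ x^3 ρ_sc = 0 (vanishes)

Summing the contributions: ∫_{−2}^{2} p(x) ρ_sc(x) dx = 5 + 1 = 6.


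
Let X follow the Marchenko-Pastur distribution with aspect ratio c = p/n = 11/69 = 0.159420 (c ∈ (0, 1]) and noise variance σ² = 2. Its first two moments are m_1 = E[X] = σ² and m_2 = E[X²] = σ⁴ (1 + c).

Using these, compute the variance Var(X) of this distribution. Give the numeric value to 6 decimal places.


m_1 = E[X] = σ² = 2, so m_1² = 4.
m_2 = E[X²] = σ⁴ (1 + c) = 4 · (1 + 0.159420) = 4 · 1.159420 = 4.637681.
(Note m_2 − m_1² simplifies to c · σ⁴ = 0.159420 · 4.)

Var(X) = m_2 − m_1² = 4.637681 − 4 = 0.637681.


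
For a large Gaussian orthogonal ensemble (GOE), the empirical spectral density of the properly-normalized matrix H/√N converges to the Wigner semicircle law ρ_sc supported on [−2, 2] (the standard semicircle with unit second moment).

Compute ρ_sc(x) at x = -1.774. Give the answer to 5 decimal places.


ρ_sc(x) = (1/(2π)) √(4 − x²). With x = -1.774:
  4 − x² = 4 − (-1.774)² = 4 − 3.147076 = 0.852924.
  √(4 − x²) = 0.923539.
  1/(2π) = 0.159155.
  ρ_sc(-1.774) = 0.159155 · 0.923539 = 0.146986.

Rounded to 5 decimal places: ρ_sc(-1.774) ≈ 0.14699.


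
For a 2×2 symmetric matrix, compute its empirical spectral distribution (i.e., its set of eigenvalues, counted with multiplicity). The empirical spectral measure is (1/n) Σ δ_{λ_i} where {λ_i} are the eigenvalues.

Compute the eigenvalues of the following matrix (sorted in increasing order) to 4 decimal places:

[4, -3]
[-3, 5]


Since M is real symmetric, both eigenvalues are real; they are the roots of det(λI − M) = λ² − (tr M) λ + det M.
tr M = 4 + 5 = 9.
det M = 4·5 − (-3)² = 20 − 9 = 11.
Characteristic polynomial: λ² − 9λ + 11 = 0.
Discriminant Δ = (tr M)² − 4·det M = 81 − 44 = 37; √Δ = 6.082763.
λ = (tr M ± √Δ)/2 = (9 ± 6.082763)/2, giving (tr M − √Δ)/2 = 1.4586 and (tr M + √Δ)/2 = 7.5414.

Eigenvalues sorted in increasing order: [1.4586, 7.5414].


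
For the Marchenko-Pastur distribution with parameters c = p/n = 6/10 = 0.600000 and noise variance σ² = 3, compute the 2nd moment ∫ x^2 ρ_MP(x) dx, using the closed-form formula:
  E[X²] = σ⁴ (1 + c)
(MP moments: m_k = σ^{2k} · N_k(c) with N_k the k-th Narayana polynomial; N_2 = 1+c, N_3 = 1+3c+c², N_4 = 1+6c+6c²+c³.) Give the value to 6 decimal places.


E[X²] = σ⁴ (1 + c) (second MP moment). With σ² = 3 (so σ⁴ = 9) and c = 6/10 = 0.600000: E[X²] = 9 · (1 + 0.600000) = 9 · 1.600000.

So E[X^2] = 14.400000.


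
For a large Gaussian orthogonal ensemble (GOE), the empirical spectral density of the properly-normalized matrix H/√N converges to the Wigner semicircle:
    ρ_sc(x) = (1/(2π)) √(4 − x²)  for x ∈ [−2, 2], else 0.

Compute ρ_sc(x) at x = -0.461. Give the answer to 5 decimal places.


ρ_sc(x) = (1/(2π)) √(4 − x²). With x = -0.461:
  4 − x² = 4 − (-0.461)² = 4 − 0.212521 = 3.787479.
  √(4 − x²) = 1.946145.
  1/(2π) = 0.159155.
  ρ_sc(-0.461) = 0.159155 · 1.946145 = 0.309739.

Rounded to 5 decimal places: ρ_sc(-0.461) ≈ 0.30974.


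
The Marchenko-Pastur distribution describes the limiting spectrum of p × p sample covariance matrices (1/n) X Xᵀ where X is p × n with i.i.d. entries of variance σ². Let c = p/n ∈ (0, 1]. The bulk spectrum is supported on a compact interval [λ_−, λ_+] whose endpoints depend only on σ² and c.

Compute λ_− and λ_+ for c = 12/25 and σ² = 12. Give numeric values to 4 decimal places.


c = 12/25 = 0.480000; √c = 0.692820.
λ_− = σ² (1 − √c)² = 12 · (1 − 0.692820)² = 12 · (0.307180)² = 1.132312.
λ_+ = σ² (1 + √c)² = 12 · (1 + 0.692820)² = 12 · (1.692820)² = 34.387688.

Rounded to 4 decimal places: λ_− ≈ 1.1323, λ_+ ≈ 34.3877.


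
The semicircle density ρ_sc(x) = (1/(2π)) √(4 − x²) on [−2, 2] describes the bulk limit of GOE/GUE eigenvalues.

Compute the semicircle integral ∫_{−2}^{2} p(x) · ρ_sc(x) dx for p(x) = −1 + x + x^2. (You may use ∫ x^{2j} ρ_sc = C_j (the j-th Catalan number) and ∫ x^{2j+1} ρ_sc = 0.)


Write p(x) = Σ a_i x^i, split into monomials and integrate each against ρ_sc separately.
Using ∫ x^{2j} ρ_sc = C_j = (1/(j+1)) C(2j, j) (Catalan numbers) and ∫ x^{2j+1} ρ_sc = 0 (odd monomials vanish by symmetry):
  i = 0 (even): a_0 · C_{0} = -1 · 1 = -1
  i = 1 (odd): ∫ x^1 ρ_sc = 0 (vanishes)
  i = 2 (even): a_2 · C_{1} = 1 · 1 = 1

Summing the contributions: ∫_{−2}^{2} p(x) ρ_sc(x) dx = (-1) + 1 = 0.


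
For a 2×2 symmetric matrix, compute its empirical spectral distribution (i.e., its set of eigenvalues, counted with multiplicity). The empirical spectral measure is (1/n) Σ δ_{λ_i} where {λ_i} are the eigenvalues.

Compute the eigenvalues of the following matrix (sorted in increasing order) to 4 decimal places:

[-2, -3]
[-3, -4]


Since M is real symmetric, both eigenvalues are real; they are the roots of det(λI − M) = λ² − (tr M) λ + det M.
tr M = -2 + (-4) = -6.
det M = (-2)·(-4) − (-3)² = 8 − 9 = -1.
Characteristic polynomial: λ² + 6λ − 1 = 0.
Discriminant Δ = (tr M)² − 4·det M = 36 − (-4) = 40; √Δ = 6.324555.
λ = (tr M ± √Δ)/2 = (-6 ± 6.324555)/2, giving (tr M − √Δ)/2 = -6.1623 and (tr M + √Δ)/2 = 0.1623.

Eigenvalues sorted in increasing order: [-6.1623, 0.1623].


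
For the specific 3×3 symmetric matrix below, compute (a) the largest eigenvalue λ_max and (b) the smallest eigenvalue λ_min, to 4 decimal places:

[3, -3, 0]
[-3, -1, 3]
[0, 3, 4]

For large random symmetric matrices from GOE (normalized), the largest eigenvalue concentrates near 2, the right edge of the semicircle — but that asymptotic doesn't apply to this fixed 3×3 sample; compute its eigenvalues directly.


Since M is real symmetric, all three eigenvalues are real; they are the roots of det(λI − M) = λ³ − (tr M) λ² + s λ − det M, where s is the sum of the principal 2×2 minors.
tr M = 3 + (-1) + 4 = 6.
s = (3·(-1) − (-3)²) + (3·4 − 0²) + ((-1)·4 − 3²) = -12 + 12 + (-13) = -13.
det M (expand along row 1) = 3·(-13) − (-3)·(-12) + 0·(-9) = -75.
Characteristic polynomial: λ³ − 6λ² − 13λ + 75 = 0.
Substitute λ = y + (tr M)/3 = y + 2.000000 to remove the quadratic term: y³ + p·y + q = 0 with p = s − (tr M)²/3 = -25.000000 and q = −2(tr M)³/27 + (tr M)·s/3 − det M = 33.000000.
Three real roots ⇒ use the trigonometric (Viète) form: r = 2√(−p/3) = 5.773503, φ = arccos(3q/(p·r)) = arccos(-0.685892) = 2.326625 rad.
y_k = r·cos(φ/3 − 2πk/3) for k = 0, 1, 2 gives y = 4.122523, 1.439254, -5.561776.
λ_k = y_k + 2.000000 gives λ = 6.1225, 3.4393, -3.5618 (check: the sum is 6.0000 = tr M).

Hence λ_max = 6.1225 and λ_min = -3.5618.


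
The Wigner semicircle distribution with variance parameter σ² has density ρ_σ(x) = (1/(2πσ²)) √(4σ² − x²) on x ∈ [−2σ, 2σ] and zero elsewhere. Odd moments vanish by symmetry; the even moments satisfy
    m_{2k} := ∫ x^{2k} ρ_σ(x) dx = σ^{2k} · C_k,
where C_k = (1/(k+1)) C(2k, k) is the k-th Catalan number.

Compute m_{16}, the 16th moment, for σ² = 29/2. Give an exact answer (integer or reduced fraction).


By the scaled semicircle moment identity, m_{2k} = σ^{2k} · C_k with k = 8.
C_8 = (1/(k+1)) · C(2k, k) = (1/9) · C(16, 8) = (1/9) · 12870 = 1430.
σ^{2k} = (σ²)^k = (29/2)^8 = 500246412961/256.

Therefore m_{16} = σ^{16} · C_8 = (500246412961/256) · 1430 = 357676185267115/128.


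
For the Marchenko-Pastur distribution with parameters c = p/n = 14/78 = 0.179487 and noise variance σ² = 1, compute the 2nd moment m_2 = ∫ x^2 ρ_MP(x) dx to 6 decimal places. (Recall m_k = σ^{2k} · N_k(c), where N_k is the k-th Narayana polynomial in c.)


E[X²] = σ⁴ (1 + c) (second MP moment). With σ² = 1 (so σ⁴ = 1) and c = 14/78 = 0.179487: E[X²] = 1 · (1 + 0.179487) = 1 · 1.179487.

So E[X^2] = 1.179487.


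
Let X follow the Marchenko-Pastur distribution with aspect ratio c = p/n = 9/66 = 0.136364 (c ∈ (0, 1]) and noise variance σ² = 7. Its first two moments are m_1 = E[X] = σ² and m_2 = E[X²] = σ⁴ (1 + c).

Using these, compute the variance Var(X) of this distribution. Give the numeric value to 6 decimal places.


m_1 = E[X] = σ² = 7, so m_1² = 49.
m_2 = E[X²] = σ⁴ (1 + c) = 49 · (1 + 0.136364) = 49 · 1.136364 = 55.681818.
(Note m_2 − m_1² simplifies to c · σ⁴ = 0.136364 · 49.)

Var(X) = m_2 − m_1² = 55.681818 − 49 = 6.681818.


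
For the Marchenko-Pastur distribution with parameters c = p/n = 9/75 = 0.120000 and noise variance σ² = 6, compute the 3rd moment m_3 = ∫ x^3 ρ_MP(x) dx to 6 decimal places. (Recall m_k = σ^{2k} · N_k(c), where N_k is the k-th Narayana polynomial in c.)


E[X³] = σ⁶ (1 + 3c + c²) (third MP moment). With σ² = 6 (so σ⁶ = 216) and c = 9/75 = 0.120000: E[X³] = 216 · (1 + 3·0.120000 + (0.120000)²) = 216 · 1.374400.

So E[X^3] = 296.870400.


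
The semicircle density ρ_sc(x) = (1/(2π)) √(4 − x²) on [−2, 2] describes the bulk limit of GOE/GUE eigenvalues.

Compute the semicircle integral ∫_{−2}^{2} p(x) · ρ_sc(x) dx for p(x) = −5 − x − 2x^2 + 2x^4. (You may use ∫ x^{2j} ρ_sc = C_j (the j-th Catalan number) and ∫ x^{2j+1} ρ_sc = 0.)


Write p(x) = Σ a_i x^i, split into monomials and integrate each against ρ_sc separately.
Using ∫ x^{2j} ρ_sc = C_j = (1/(j+1)) C(2j, j) (Catalan numbers) and ∫ x^{2j+1} ρ_sc = 0 (odd monomials vanish by symmetry):
  i = 0 (even): a_0 · C_{0} = -5 · 1 = -5
  i = 1 (odd): ∫ x^1 ρ_sc = 0 (vanishes)
  i = 2 (even): a_2 · C_{1} = -2 · 1 = -2
  i = 4 (even): a_4 · C_{2} = 2 · 2 = 4

Summing the contributions: ∫_{−2}^{2} p(x) ρ_sc(x) dx = (-5) + (-2) + 4 = -3.


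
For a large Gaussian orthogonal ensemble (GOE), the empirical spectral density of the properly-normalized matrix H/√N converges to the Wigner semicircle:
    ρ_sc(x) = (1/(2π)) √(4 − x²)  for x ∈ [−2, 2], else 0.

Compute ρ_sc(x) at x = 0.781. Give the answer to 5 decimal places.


ρ_sc(x) = (1/(2π)) √(4 − x²). With x = 0.781:
  4 − x² = 4 − (0.781)² = 4 − 0.609961 = 3.390039.
  √(4 − x²) = 1.841206.
  1/(2π) = 0.159155.
  ρ_sc(0.781) = 0.159155 · 1.841206 = 0.293037.

Rounded to 5 decimal places: ρ_sc(0.781) ≈ 0.29304.


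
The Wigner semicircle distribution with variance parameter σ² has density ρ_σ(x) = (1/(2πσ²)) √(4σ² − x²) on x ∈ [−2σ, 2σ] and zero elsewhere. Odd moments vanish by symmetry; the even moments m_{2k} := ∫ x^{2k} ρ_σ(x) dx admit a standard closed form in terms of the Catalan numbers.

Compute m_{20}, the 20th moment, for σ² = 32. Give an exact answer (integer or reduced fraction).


By the scaled semicircle moment identity, m_{2k} = σ^{2k} · C_k with k = 10.
C_10 = (1/(k+1)) · C(2k, k) = (1/11) · C(20, 10) = (1/11) · 184756 = 16796.
σ^{2k} = (σ²)^k = (32)^10 = 1125899906842624.

Therefore m_{20} = σ^{20} · C_10 = 1125899906842624 · 16796 = 18910614835328712704.


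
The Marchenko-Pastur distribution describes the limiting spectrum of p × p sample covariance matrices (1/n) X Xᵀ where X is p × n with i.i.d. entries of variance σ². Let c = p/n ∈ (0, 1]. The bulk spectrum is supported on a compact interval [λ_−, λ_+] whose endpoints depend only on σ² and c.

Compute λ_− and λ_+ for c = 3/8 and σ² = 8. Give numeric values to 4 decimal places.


c = 3/8 = 0.375000; √c = 0.612372.
λ_− = σ² (1 − √c)² = 8 · (1 − 0.612372)² = 8 · (0.387628)² = 1.202041.
λ_+ = σ² (1 + √c)² = 8 · (1 + 0.612372)² = 8 · (1.612372)² = 20.797959.

Rounded to 4 decimal places: λ_− ≈ 1.2020, λ_+ ≈ 20.7980.


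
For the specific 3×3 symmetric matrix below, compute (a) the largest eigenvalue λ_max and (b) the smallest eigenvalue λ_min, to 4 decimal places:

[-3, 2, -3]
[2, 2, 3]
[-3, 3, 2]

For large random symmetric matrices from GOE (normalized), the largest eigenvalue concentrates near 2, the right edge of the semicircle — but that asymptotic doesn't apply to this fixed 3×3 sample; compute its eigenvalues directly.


Since M is real symmetric, all three eigenvalues are real; they are the roots of det(λI − M) = λ³ − (tr M) λ² + s λ − det M, where s is the sum of the principal 2×2 minors.
tr M = -3 + 2 + 2 = 1.
s = ((-3)·2 − 2²) + ((-3)·2 − (-3)²) + (2·2 − 3²) = -10 + (-15) + (-5) = -30.
det M (expand along row 1) = (-3)·(-5) − 2·13 + (-3)·12 = -47.
Characteristic polynomial: λ³ − λ² − 30λ + 47 = 0.
Substitute λ = y + (tr M)/3 = y + 0.333333 to remove the quadratic term: y³ + p·y + q = 0 with p = s − (tr M)²/3 = -30.333333 and q = −2(tr M)³/27 + (tr M)·s/3 − det M = 36.925926.
Three real roots ⇒ use the trigonometric (Viète) form: r = 2√(−p/3) = 6.359595, φ = arccos(3q/(p·r)) = arccos(-0.574253) = 2.182487 rad.
y_k = r·cos(φ/3 − 2πk/3) for k = 0, 1, 2 gives y = 4.749613, 1.287736, -6.037349.
λ_k = y_k + 0.333333 gives λ = 5.0829, 1.6211, -5.7040 (check: the sum is 1.0000 = tr M).

Hence λ_max = 5.0829 and λ_min = -5.7040.


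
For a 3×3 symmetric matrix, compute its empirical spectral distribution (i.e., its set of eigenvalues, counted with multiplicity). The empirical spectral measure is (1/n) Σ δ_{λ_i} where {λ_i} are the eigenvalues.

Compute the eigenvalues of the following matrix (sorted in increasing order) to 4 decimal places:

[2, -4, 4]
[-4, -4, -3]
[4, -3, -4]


Since M is real symmetric, all three eigenvalues are real; they are the roots of det(λI − M) = λ³ − (tr M) λ² + s λ − det M, where s is the sum of the principal 2×2 minors.
tr M = 2 + (-4) + (-4) = -6.
s = (2·(-4) − (-4)²) + (2·(-4) − 4²) + ((-4)·(-4) − (-3)²) = -24 + (-24) + 7 = -41.
det M (expand along row 1) = 2·7 − (-4)·28 + 4·28 = 238.
Characteristic polynomial: λ³ + 6λ² − 41λ − 238 = 0.
Substitute λ = y + (tr M)/3 = y − 2.000000 to remove the quadratic term: y³ + p·y + q = 0 with p = s − (tr M)²/3 = -53.000000 and q = −2(tr M)³/27 + (tr M)·s/3 − det M = -140.000000.
Three real roots ⇒ use the trigonometric (Viète) form: r = 2√(−p/3) = 8.406347, φ = arccos(3q/(p·r)) = arccos(0.942684) = 0.340212 rad.
y_k = r·cos(φ/3 − 2πk/3) for k = 0, 1, 2 gives y = 8.352350, -3.352350, -5.000000.
λ_k = y_k − 2.000000 gives λ = 6.3523, -5.3523, -7.0000 (check: the sum is -6.0000 = tr M).

Eigenvalues sorted in increasing order: [-7.0000, -5.3523, 6.3523].


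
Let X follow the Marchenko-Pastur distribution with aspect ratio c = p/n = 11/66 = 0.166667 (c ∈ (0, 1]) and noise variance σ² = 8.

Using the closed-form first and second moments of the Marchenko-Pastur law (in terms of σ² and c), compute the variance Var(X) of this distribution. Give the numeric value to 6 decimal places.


Recall the MP moments m_1 = E[X] = σ² and m_2 = E[X²] = σ⁴ (1 + c).
m_1 = E[X] = σ² = 8, so m_1² = 64.
m_2 = E[X²] = σ⁴ (1 + c) = 64 · (1 + 0.166667) = 64 · 1.166667 = 74.666667.
(Note m_2 − m_1² simplifies to c · σ⁴ = 0.166667 · 64.)

Var(X) = m_2 − m_1² = 74.666667 − 64 = 10.666667.


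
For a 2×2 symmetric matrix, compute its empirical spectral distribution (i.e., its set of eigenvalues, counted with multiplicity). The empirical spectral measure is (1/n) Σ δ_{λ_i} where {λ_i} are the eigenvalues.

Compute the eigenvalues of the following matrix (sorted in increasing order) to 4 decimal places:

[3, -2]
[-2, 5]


Since M is real symmetric, both eigenvalues are real; they are the roots of det(λI − M) = λ² − (tr M) λ + det M.
tr M = 3 + 5 = 8.
det M = 3·5 − (-2)² = 15 − 4 = 11.
Characteristic polynomial: λ² − 8λ + 11 = 0.
Discriminant Δ = (tr M)² − 4·det M = 64 − 44 = 20; √Δ = 4.472136.
λ = (tr M ± √Δ)/2 = (8 ± 4.472136)/2, giving (tr M − √Δ)/2 = 1.7639 and (tr M + √Δ)/2 = 6.2361.

Eigenvalues sorted in increasing order: [1.7639, 6.2361].


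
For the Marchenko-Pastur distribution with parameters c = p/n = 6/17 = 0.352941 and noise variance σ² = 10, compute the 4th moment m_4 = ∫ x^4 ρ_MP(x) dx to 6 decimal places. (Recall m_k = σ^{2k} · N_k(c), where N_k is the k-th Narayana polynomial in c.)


E[X⁴] = σ⁸ (1 + 6c + 6c² + c³) (fourth MP moment). With σ² = 10 (so σ⁸ = 10000) and c = 6/17 = 0.352941: E[X⁴] = 10000 · (1 + 6·0.352941 + 6·(0.352941)² + (0.352941)³) = 10000 · 3.909017.

So E[X^4] = 39090.168940.


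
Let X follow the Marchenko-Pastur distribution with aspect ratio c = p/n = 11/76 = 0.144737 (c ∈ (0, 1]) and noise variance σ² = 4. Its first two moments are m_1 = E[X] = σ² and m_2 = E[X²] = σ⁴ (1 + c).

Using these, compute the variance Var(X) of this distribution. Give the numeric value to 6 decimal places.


m_1 = E[X] = σ² = 4, so m_1² = 16.
m_2 = E[X²] = σ⁴ (1 + c) = 16 · (1 + 0.144737) = 16 · 1.144737 = 18.315789.
(Note m_2 − m_1² simplifies to c · σ⁴ = 0.144737 · 16.)

Var(X) = m_2 − m_1² = 18.315789 − 16 = 2.315789.


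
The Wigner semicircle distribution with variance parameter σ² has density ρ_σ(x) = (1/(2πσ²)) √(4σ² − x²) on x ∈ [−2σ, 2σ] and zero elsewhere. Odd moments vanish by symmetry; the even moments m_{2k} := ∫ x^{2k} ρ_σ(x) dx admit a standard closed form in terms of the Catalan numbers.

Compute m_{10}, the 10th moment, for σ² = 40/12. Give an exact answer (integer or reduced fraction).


By the scaled semicircle moment identity, m_{2k} = σ^{2k} · C_k with k = 5.
C_5 = (1/(k+1)) · C(2k, k) = (1/6) · C(10, 5) = (1/6) · 252 = 42.
σ^{2k} = (σ²)^k = (40/12)^5 = 100000/243.

Therefore m_{10} = σ^{10} · C_5 = (100000/243) · 42 = 1400000/81.


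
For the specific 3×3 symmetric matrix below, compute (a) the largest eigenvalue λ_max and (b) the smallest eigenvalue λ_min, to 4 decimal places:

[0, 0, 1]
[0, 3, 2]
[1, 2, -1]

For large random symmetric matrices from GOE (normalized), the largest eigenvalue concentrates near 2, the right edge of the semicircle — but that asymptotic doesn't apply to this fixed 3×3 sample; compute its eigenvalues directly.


Since M is real symmetric, all three eigenvalues are real; they are the roots of det(λI − M) = λ³ − (tr M) λ² + s λ − det M, where s is the sum of the principal 2×2 minors.
tr M = 0 + 3 + (-1) = 2.
s = (0·3 − 0²) + (0·(-1) − 1²) + (3·(-1) − 2²) = 0 + (-1) + (-7) = -8.
det M (expand along row 1) = 0·(-7) − 0·(-2) + 1·(-3) = -3.
Characteristic polynomial: λ³ − 2λ² − 8λ + 3 = 0.
Substitute λ = y + (tr M)/3 = y + 0.666667 to remove the quadratic term: y³ + p·y + q = 0 with p = s − (tr M)²/3 = -9.333333 and q = −2(tr M)³/27 + (tr M)·s/3 − det M = -2.925926.
Three real roots ⇒ use the trigonometric (Viète) form: r = 2√(−p/3) = 3.527668, φ = arccos(3q/(p·r)) = arccos(0.266600) = 1.300933 rad.
y_k = r·cos(φ/3 − 2πk/3) for k = 0, 1, 2 gives y = 3.201149, -0.316902, -2.884247.
λ_k = y_k + 0.666667 gives λ = 3.8678, 0.3498, -2.2176 (check: the sum is 2.0000 = tr M).

Hence λ_max = 3.8678 and λ_min = -2.2176.


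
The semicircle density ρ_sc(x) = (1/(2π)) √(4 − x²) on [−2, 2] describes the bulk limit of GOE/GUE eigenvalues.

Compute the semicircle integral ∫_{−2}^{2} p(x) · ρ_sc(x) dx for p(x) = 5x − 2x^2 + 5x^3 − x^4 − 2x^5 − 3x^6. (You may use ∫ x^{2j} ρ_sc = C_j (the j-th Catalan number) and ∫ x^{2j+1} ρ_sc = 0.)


Write p(x) = Σ a_i x^i, split into monomials and integrate each against ρ_sc separately.
Using ∫ x^{2j} ρ_sc = C_j = (1/(j+1)) C(2j, j) (Catalan numbers) and ∫ x^{2j+1} ρ_sc = 0 (odd monomials vanish by symmetry):
  i = 1 (odd): ∫ x^1 ρ_sc = 0 (vanishes)
  i = 2 (even): a_2 · C_{1} = -2 · 1 = -2
  i = 3 (odd): ∫ x^3 ρ_sc = 0 (vanishes)
  i = 4 (even): a_4 · C_{2} = -1 · 2 = -2
  i = 5 (odd): ∫ x^5 ρ_sc = 0 (vanishes)
  i = 6 (even): a_6 · C_{3} = -3 · 5 = -15

Summing the contributions: ∫_{−2}^{2} p(x) ρ_sc(x) dx = (-2) + (-2) + (-15) = -19.


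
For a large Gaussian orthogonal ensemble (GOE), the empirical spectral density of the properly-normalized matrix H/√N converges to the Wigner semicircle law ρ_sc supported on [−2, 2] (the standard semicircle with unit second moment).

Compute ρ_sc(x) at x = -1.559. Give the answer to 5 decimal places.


ρ_sc(x) = (1/(2π)) √(4 − x²). With x = -1.559:
  4 − x² = 4 − (-1.559)² = 4 − 2.430481 = 1.569519.
  √(4 − x²) = 1.252804.
  1/(2π) = 0.159155.
  ρ_sc(-1.559) = 0.159155 · 1.252804 = 0.199390.

Rounded to 5 decimal places: ρ_sc(-1.559) ≈ 0.19939.


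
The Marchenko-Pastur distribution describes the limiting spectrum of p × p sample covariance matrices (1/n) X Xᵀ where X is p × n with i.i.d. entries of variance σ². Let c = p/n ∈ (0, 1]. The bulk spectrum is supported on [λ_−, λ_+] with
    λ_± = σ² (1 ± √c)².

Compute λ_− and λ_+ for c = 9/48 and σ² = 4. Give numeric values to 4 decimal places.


c = 9/48 = 0.187500; √c = 0.433013.
λ_− = σ² (1 − √c)² = 4 · (1 − 0.433013)² = 4 · (0.566987)² = 1.285898.
λ_+ = σ² (1 + √c)² = 4 · (1 + 0.433013)² = 4 · (1.433013)² = 8.214102.

Rounded to 4 decimal places: λ_− ≈ 1.2859, λ_+ ≈ 8.2141.


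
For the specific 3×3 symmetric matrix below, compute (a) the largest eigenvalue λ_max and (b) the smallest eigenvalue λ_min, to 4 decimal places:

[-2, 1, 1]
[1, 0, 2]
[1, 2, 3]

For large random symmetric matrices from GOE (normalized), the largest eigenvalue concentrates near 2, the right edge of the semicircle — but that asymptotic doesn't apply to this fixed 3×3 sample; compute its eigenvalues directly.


Since M is real symmetric, all three eigenvalues are real; they are the roots of det(λI − M) = λ³ − (tr M) λ² + s λ − det M, where s is the sum of the principal 2×2 minors.
tr M = -2 + 0 + 3 = 1.
s = ((-2)·0 − 1²) + ((-2)·3 − 1²) + (0·3 − 2²) = -1 + (-7) + (-4) = -12.
det M (expand along row 1) = (-2)·(-4) − 1·1 + 1·2 = 9.
Characteristic polynomial: λ³ − λ² − 12λ − 9 = 0.
Substitute λ = y + (tr M)/3 = y + 0.333333 to remove the quadratic term: y³ + p·y + q = 0 with p = s − (tr M)²/3 = -12.333333 and q = −2(tr M)³/27 + (tr M)·s/3 − det M = -13.074074.
Three real roots ⇒ use the trigonometric (Viète) form: r = 2√(−p/3) = 4.055175, φ = arccos(3q/(p·r)) = arccos(0.784228) = 0.669346 rad.
y_k = r·cos(φ/3 − 2πk/3) for k = 0, 1, 2 gives y = 3.954659, -1.200259, -2.754400.
λ_k = y_k + 0.333333 gives λ = 4.2880, -0.8669, -2.4211 (check: the sum is 1.0000 = tr M).

Hence λ_max = 4.2880 and λ_min = -2.4211.


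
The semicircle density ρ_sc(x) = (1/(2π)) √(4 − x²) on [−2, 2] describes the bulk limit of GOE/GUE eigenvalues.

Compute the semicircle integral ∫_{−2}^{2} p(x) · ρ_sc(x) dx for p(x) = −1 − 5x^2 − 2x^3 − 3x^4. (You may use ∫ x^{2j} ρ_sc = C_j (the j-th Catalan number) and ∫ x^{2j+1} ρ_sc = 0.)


Write p(x) = Σ a_i x^i, split into monomials and integrate each against ρ_sc separately.
Using ∫ x^{2j} ρ_sc = C_j = (1/(j+1)) C(2j, j) (Catalan numbers) and ∫ x^{2j+1} ρ_sc = 0 (odd monomials vanish by symmetry):
  i = 0 (even): a_0 · C_{0} = -1 · 1 = -1
  i = 2 (even): a_2 · C_{1} = -5 · 1 = -5
  i = 3 (odd): ∫ x^3 ρ_sc = 0 (vanishes)
  i = 4 (even): a_4 · C_{2} = -3 · 2 = -6

Summing the contributions: ∫_{−2}^{2} p(x) ρ_sc(x) dx = (-1) + (-5) + (-6) = -12.


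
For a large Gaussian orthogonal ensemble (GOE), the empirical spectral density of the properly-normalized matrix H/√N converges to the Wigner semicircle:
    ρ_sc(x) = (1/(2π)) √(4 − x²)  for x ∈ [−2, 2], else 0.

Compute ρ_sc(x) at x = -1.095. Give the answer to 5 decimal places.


ρ_sc(x) = (1/(2π)) √(4 − x²). With x = -1.095:
  4 − x² = 4 − (-1.095)² = 4 − 1.199025 = 2.800975.
  √(4 − x²) = 1.673611.
  1/(2π) = 0.159155.
  ρ_sc(-1.095) = 0.159155 · 1.673611 = 0.266364.

Rounded to 5 decimal places: ρ_sc(-1.095) ≈ 0.26636.


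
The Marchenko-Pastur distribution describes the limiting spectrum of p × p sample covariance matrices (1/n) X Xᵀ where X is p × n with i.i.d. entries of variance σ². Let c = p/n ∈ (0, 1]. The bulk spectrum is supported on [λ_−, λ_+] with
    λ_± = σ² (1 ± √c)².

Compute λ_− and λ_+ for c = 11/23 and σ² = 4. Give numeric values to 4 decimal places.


c = 11/23 = 0.478261; √c = 0.691564.
λ_− = σ² (1 − √c)² = 4 · (1 − 0.691564)² = 4 · (0.308436)² = 0.380531.
λ_+ = σ² (1 + √c)² = 4 · (1 + 0.691564)² = 4 · (1.691564)² = 11.445556.

Rounded to 4 decimal places: λ_− ≈ 0.3805, λ_+ ≈ 11.4456.


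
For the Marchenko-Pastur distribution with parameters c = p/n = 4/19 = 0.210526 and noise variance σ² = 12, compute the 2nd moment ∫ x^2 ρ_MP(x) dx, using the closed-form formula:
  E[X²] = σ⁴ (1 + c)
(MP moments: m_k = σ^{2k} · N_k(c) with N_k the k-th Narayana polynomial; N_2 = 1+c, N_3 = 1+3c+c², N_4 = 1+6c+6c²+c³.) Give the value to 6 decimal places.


E[X²] = σ⁴ (1 + c) (second MP moment). With σ² = 12 (so σ⁴ = 144) and c = 4/19 = 0.210526: E[X²] = 144 · (1 + 0.210526) = 144 · 1.210526.

So E[X^2] = 174.315789.


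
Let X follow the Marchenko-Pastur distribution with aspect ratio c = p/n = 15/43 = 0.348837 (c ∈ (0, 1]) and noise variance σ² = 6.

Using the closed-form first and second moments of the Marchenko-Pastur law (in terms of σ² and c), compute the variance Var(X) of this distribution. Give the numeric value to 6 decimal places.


Recall the MP moments m_1 = E[X] = σ² and m_2 = E[X²] = σ⁴ (1 + c).
m_1 = E[X] = σ² = 6, so m_1² = 36.
m_2 = E[X²] = σ⁴ (1 + c) = 36 · (1 + 0.348837) = 36 · 1.348837 = 48.558140.
(Note m_2 − m_1² simplifies to c · σ⁴ = 0.348837 · 36.)

Var(X) = m_2 − m_1² = 48.558140 − 36 = 12.558140.


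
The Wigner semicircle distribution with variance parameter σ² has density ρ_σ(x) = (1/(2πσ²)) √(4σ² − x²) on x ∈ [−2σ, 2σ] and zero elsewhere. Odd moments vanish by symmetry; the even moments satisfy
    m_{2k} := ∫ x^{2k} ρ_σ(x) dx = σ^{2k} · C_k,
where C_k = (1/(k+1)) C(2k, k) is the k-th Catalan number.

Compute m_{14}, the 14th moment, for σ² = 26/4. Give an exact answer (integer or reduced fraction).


By the scaled semicircle moment identity, m_{2k} = σ^{2k} · C_k with k = 7.
C_7 = (1/(k+1)) · C(2k, k) = (1/8) · C(14, 7) = (1/8) · 3432 = 429.
σ^{2k} = (σ²)^k = (26/4)^7 = 62748517/128.

Therefore m_{14} = σ^{14} · C_7 = (62748517/128) · 429 = 26919113793/128.


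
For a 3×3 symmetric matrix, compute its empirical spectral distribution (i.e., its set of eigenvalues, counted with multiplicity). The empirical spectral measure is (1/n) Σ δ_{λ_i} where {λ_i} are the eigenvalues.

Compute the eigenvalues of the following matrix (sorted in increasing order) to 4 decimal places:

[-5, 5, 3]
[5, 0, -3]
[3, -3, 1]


Since M is real symmetric, all three eigenvalues are real; they are the roots of det(λI − M) = λ³ − (tr M) λ² + s λ − det M, where s is the sum of the principal 2×2 minors.
tr M = -5 + 0 + 1 = -4.
s = ((-5)·0 − 5²) + ((-5)·1 − 3²) + (0·1 − (-3)²) = -25 + (-14) + (-9) = -48.
det M (expand along row 1) = (-5)·(-9) − 5·14 + 3·(-15) = -70.
Characteristic polynomial: λ³ + 4λ² − 48λ + 70 = 0.
Substitute λ = y + (tr M)/3 = y − 1.333333 to remove the quadratic term: y³ + p·y + q = 0 with p = s − (tr M)²/3 = -53.333333 and q = −2(tr M)³/27 + (tr M)·s/3 − det M = 138.740741.
Three real roots ⇒ use the trigonometric (Viète) form: r = 2√(−p/3) = 8.432740, φ = arccos(3q/(p·r)) = arccos(-0.925460) = 2.753045 rad.
y_k = r·cos(φ/3 − 2πk/3) for k = 0, 1, 2 gives y = 5.124264, 3.237848, -8.362112.
λ_k = y_k − 1.333333 gives λ = 3.7909, 1.9045, -9.6954 (check: the sum is -4.0000 = tr M).

Eigenvalues sorted in increasing order: [-9.6954, 1.9045, 3.7909].


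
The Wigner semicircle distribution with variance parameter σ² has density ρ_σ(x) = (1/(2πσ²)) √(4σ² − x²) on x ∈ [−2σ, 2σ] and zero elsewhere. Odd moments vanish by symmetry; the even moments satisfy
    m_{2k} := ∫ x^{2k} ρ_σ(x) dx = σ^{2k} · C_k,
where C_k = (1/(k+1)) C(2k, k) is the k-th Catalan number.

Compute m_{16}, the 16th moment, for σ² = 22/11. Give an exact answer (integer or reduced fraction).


By the scaled semicircle moment identity, m_{2k} = σ^{2k} · C_k with k = 8.
C_8 = (1/(k+1)) · C(2k, k) = (1/9) · C(16, 8) = (1/9) · 12870 = 1430.
σ^{2k} = (σ²)^k = (22/11)^8 = 256.

Therefore m_{16} = σ^{16} · C_8 = 256 · 1430 = 366080.


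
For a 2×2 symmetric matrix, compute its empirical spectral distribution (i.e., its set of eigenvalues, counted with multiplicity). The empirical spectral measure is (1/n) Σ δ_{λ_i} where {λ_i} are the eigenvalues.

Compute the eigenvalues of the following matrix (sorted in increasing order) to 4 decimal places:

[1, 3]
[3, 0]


Since M is real symmetric, both eigenvalues are real; they are the roots of det(λI − M) = λ² − (tr M) λ + det M.
tr M = 1 + 0 = 1.
det M = 1·0 − 3² = 0 − 9 = -9.
Characteristic polynomial: λ² − λ − 9 = 0.
Discriminant Δ = (tr M)² − 4·det M = 1 − (-36) = 37; √Δ = 6.082763.
λ = (tr M ± √Δ)/2 = (1 ± 6.082763)/2, giving (tr M − √Δ)/2 = -2.5414 and (tr M + √Δ)/2 = 3.5414.

Eigenvalues sorted in increasing order: [-2.5414, 3.5414].


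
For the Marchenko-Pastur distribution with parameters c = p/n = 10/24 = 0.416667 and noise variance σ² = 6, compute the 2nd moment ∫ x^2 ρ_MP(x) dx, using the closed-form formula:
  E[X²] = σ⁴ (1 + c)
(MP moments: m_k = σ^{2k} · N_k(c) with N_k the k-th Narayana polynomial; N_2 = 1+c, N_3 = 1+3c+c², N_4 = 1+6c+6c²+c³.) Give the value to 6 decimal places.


E[X²] = σ⁴ (1 + c) (second MP moment). With σ² = 6 (so σ⁴ = 36) and c = 10/24 = 0.416667: E[X²] = 36 · (1 + 0.416667) = 36 · 1.416667.

So E[X^2] = 51.000000.


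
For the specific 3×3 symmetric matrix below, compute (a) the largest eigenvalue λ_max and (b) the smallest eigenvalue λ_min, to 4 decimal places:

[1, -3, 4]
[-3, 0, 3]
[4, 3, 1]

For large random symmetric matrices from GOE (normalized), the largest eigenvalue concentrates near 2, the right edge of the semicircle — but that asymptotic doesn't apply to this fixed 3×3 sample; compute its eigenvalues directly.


Since M is real symmetric, all three eigenvalues are real; they are the roots of det(λI − M) = λ³ − (tr M) λ² + s λ − det M, where s is the sum of the principal 2×2 minors.
tr M = 1 + 0 + 1 = 2.
s = (1·0 − (-3)²) + (1·1 − 4²) + (0·1 − 3²) = -9 + (-15) + (-9) = -33.
det M (expand along row 1) = 1·(-9) − (-3)·(-15) + 4·(-9) = -90.
Characteristic polynomial: λ³ − 2λ² − 33λ + 90 = 0.
Substitute λ = y + (tr M)/3 = y + 0.666667 to remove the quadratic term: y³ + p·y + q = 0 with p = s − (tr M)²/3 = -34.333333 and q = −2(tr M)³/27 + (tr M)·s/3 − det M = 67.407407.
Three real roots ⇒ use the trigonometric (Viète) form: r = 2√(−p/3) = 6.765928, φ = arccos(3q/(p·r)) = arccos(-0.870534) = 2.627082 rad.
y_k = r·cos(φ/3 − 2πk/3) for k = 0, 1, 2 gives y = 4.333333, 2.333333, -6.666667.
λ_k = y_k + 0.666667 gives λ = 5.0000, 3.0000, -6.0000 (check: the sum is 2.0000 = tr M).

Hence λ_max = 5.0000 and λ_min = -6.0000.
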